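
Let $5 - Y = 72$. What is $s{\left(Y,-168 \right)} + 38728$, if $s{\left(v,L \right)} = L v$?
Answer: $49984$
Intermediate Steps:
$Y = -67$ ($Y = 5 - 72 = -67$)
$s{\left(Y,-168 \right)} + 38728 = \left(-168\right) \left(-67\right) + 38728 = 11256 + 38728 = 49984$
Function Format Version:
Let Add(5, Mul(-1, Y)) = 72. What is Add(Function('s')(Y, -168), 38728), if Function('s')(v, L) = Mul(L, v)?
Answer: 49984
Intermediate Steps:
Y = -67 (Y = Add(5, Mul(-1, 72)) = Add(5, -72) = -67)
Add(Function('s')(Y, -168), 38728) = Add(Mul(-168, -67), 38728) = Add(11256, 38728) = 49984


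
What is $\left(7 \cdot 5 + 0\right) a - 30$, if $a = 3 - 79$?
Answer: $-2690$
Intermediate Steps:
$a = -76$
$\left(7 \cdot 5 + 0\right) a - 30 = \left(7 \cdot 5 + 0\right) \left(-76\right) - 30 = \left(35 + 0\right) \left(-76\right) - 30 = 35 \left(-76\right) - 30 = -2660 - 30 = -2690$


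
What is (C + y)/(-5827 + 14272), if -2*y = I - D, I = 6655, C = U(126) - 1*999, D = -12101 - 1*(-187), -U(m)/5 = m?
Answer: -21827/16890 ≈ -1.2923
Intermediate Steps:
U(m) = -5*m
D = -11914 (D = -12101 + 187 = -11914)
C = -1629 (C = -5*126 - 1*999 = -630 - 999 = -1629)
y = -18569/2 (y = -(6655 - 1*(-11914))/2 = -(6655 + 11914)/2 = -1/2*18569 = -18569/2 ≈ -9284.5)
(C + y)/(-5827 + 14272) = (-1629 - 18569/2)/(-5827 + 14272) = -21827/2/8445 = -21827/2*1/8445 = -21827/16890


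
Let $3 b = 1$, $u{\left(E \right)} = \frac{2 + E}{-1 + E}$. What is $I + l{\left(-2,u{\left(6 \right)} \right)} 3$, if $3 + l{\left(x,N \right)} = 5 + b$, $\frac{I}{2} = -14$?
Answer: $-21$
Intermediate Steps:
$I = -28$ ($I = 2 \left(-14\right) = -28$)
$u{\left(E \right)} = \frac{2 + E}{-1 + E}$
$b = \frac{1}{3}$ ($b = \frac{1}{3} \cdot 1 = \frac{1}{3} \approx 0.33333$)
$l{\left(x,N \right)} = \frac{7}{3}$ ($l{\left(x,N \right)} = -3 + \left(5 + \frac{1}{3}\right) = -3 + \frac{16}{3} = \frac{7}{3}$)
$I + l{\left(-2,u{\left(6 \right)} \right)} 3 = -28 + \frac{7}{3} \cdot 3 = -28 + 7 = -21$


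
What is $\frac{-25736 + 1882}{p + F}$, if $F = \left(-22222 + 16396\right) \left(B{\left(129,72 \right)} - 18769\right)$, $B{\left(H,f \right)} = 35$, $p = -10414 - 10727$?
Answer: $- \frac{23854}{109123143} \approx -0.0002186$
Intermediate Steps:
$p = -21141$ ($p = -10414 - 10727 = -21141$)
$F = 109144284$ ($F = \left(-22222 + 16396\right) \left(35 - 18769\right) = \left(-5826\right) \left(-18734\right) = 109144284$)
$\frac{-25736 + 1882}{p + F} = \frac{-25736 + 1882}{-21141 + 109144284} = - \frac{23854}{109123143}$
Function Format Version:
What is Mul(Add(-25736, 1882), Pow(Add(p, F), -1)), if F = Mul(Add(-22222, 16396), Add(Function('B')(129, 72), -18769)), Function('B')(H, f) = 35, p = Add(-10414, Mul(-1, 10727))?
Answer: Rational(-23854, 109123143) ≈ -0.00021860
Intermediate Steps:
p = -21141 (p = Add(-10414, -10727) = -21141)
F = 109144284 (F = Mul(Add(-22222, 16396), Add(35, -18769)) = Mul(-5826, -18734) = 109144284)
Mul(Add(-25736, 1882), Pow(Add(p, F), -1)) = Mul(Add(-25736, 1882), Pow(Add(-21141, 109144284), -1)) = Mul(-23854, Pow(109123143, -1)) = Mul(-23854, Rational(1, 109123143)) = Rational(-23854, 109123143)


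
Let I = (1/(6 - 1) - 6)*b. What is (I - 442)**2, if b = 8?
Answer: 5963364/25 ≈ 2.3853e+5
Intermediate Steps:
I = -232/5 (I = (1/(6 - 1) - 6)*8 = (1/5 - 6)*8 = -29/5*8 = -232/5 ≈ -46.400)
(I - 442)**2 = (-232/5 - 442)**2 = (-2442/5)**2 = 5963364/25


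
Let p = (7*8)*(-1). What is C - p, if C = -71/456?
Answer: 25465/456 ≈ 55.844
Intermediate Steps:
C = -71/456 (C = -71*1/456 = -71/456 ≈ -0.15570)
p = -56 (p = 56*(-1) = -56)
C - p = -71/456 - 1*(-56) = -71/456 + 56 = 25465/456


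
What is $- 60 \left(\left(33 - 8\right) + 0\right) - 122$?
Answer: $-1622$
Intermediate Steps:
$- 60 \left(\left(33 - 8\right) + 0\right) - 122 = - 60 \left(25 + 0\right) - 122 = \left(-60\right) 25 - 122 = -1500 - 122 = -1622$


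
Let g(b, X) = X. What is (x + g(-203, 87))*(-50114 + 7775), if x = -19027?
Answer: 801900660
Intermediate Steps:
(x + g(-203, 87))*(-50114 + 7775) = (-19027 + 87)*(-50114 + 7775) = -18940*(-42339) = 801900660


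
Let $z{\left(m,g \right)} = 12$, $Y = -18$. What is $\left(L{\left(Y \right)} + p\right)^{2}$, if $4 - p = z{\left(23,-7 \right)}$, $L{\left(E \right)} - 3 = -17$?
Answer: $484$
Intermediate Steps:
$L{\left(E \right)} = -14$ ($L{\left(E \right)} = 3 - 17 = -14$)
$p = -8$ ($p = 4 - 12 = -8$)
$\left(L{\left(Y \right)} + p\right)^{2} = \left(-14 - 8\right)^{2} = \left(-22\right)^{2} = 484$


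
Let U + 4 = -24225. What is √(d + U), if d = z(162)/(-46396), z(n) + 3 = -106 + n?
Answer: 3*I*√1448752135607/23198 ≈ 155.66*I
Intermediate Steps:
U = -24229 (U = -4 - 24225 = -24229)
z(n) = -109 + n (z(n) = -3 + (-106 + n) = -109 + n)
d = -53/46396 (d = (-109 + 162)/(-46396) = 53*(-1/46396) = -53/46396 ≈ -0.0011423)
√(d + U) = √(-53/46396 - 24229) = √(-1124128737/46396) = 3*I*√1448752135607/23198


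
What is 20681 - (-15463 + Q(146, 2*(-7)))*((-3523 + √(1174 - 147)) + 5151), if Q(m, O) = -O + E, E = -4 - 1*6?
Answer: 25187933 + 15459*√1027 ≈ 2.5683e+7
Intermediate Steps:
E = -10 (E = -4 - 6 = -10)
Q(m, O) = -10 - O (Q(m, O) = -O - 10 = -10 - O)
20681 - (-15463 + Q(146, 2*(-7)))*((-3523 + √(1174 - 147)) + 5151) = 20681 - (-15463 + (-10 - 2*(-7)))*((-3523 + √(1174 - 147)) + 5151) = 20681 - (-15463 + (-10 - 1*(-14)))*((-3523 + √1027) + 5151) = 20681 - (-15463 + (-10 + 14))*(1628 + √1027) = 20681 - (-15463 + 4)*(1628 + √1027) = 20681 - (-15459)*(1628 + √1027) = 20681 - (-25167252 - 15459*√1027) = 20681 + (25167252 + 15459*√1027) = 25187933 + 15459*√1027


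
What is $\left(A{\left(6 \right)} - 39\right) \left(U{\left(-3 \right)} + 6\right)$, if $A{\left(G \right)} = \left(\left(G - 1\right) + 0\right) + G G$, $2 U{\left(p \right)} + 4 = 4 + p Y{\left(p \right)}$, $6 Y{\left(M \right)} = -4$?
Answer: $14$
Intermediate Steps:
$Y{\left(M \right)} = - \frac{2}{3}$ ($Y{\left(M \right)} = \frac{1}{6} \left(-4\right) = - \frac{2}{3}$)
$U{\left(p \right)} = - \frac{p}{3}$ ($U{\left(p \right)} = -2 + \frac{4 + p \left(- \frac{2}{3}\right)}{2} = -2 + \frac{4 - \frac{2 p}{3}}{2} = -2 - \left(-2 + \frac{p}{3}\right) = - \frac{p}{3}$)
$A{\left(G \right)} = -1 + G + G^{2}$ ($A{\left(G \right)} = \left(\left(-1 + G\right) + 0\right) + G^{2} = \left(-1 + G\right) + G^{2} = -1 + G + G^{2}$)
$\left(A{\left(6 \right)} - 39\right) \left(U{\left(-3 \right)} + 6\right) = \left(\left(-1 + 6 + 6^{2}\right) - 39\right) \left(\left(- \frac{1}{3}\right) \left(-3\right) + 6\right) = \left(\left(-1 + 6 + 36\right) - 39\right) \left(1 + 6\right) = \left(41 - 39\right) 7 = 2 \cdot 7 = 14$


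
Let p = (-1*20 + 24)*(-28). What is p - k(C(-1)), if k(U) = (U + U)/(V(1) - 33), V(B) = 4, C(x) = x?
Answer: -3250/29 ≈ -112.07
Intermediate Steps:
p = -112 (p = (-20 + 24)*(-28) = 4*(-28) = -112)
k(U) = -2*U/29 (k(U) = (U + U)/(4 - 33) = (2*U)/(-29) = (2*U)*(-1/29) = -2*U/29)
p - k(C(-1)) = -112 - (-2)*(-1)/29 = -112 - 1*2/29 = -112 - 2/29 = -3250/29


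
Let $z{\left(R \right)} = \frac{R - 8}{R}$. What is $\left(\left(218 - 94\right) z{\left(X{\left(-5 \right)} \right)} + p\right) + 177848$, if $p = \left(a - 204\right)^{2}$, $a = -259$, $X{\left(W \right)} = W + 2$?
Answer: $\frac{1178015}{3} \approx 3.9267 \cdot 10^{5}$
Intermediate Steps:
$X{\left(W \right)} = 2 + W$
$z{\left(R \right)} = \frac{-8 + R}{R}$
$p = 214369$ ($p = \left(-259 - 204\right)^{2} = \left(-463\right)^{2} = 214369$)
$\left(\left(218 - 94\right) z{\left(X{\left(-5 \right)} \right)} + p\right) + 177848 = \left(\left(218 - 94\right) \frac{-8 + \left(2 - 5\right)}{2 - 5} + 214369\right) + 177848 = \left(124 \frac{-8 - 3}{-3} + 214369\right) + 177848 = \left(124 \left(\left(- \frac{1}{3}\right) \left(-11\right)\right) + 214369\right) + 177848 = \left(124 \cdot \frac{11}{3} + 214369\right) + 177848 = \left(\frac{1364}{3} + 214369\right) + 177848 = \frac{644471}{3} + 177848 = \frac{1178015}{3}$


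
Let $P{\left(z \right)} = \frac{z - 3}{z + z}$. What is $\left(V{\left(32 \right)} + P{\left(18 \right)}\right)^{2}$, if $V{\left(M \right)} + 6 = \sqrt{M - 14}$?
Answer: $\frac{7081}{144} - \frac{67 \sqrt{2}}{2} \approx 1.7975$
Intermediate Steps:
$P{\left(z \right)} = \frac{-3 + z}{2 z}$
$V{\left(M \right)} = -6 + \sqrt{-14 + M}$ ($V{\left(M \right)} = -6 + \sqrt{M - 14} = -6 + \sqrt{-14 + M}$)
$\left(V{\left(32 \right)} + P{\left(18 \right)}\right)^{2} = \left(\left(-6 + \sqrt{-14 + 32}\right) + \frac{-3 + 18}{2 \cdot 18}\right)^{2} = \left(\left(-6 + \sqrt{18}\right) + \frac{1}{2} \cdot \frac{1}{18} \cdot 15\right)^{2} = \left(\left(-6 + 3 \sqrt{2}\right) + \frac{5}{12}\right)^{2} = \left(- \frac{67}{12} + 3 \sqrt{2}\right)^{2}$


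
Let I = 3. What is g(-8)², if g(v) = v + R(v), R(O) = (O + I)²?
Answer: 289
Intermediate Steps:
R(O) = (3 + O)² (R(O) = (O + 3)² = (3 + O)²)
g(v) = v + (3 + v)²
g(-8)² = (-8 + (3 - 8)²)² = (-8 + (-5)²)² = (-8 + 25)² = 17² = 289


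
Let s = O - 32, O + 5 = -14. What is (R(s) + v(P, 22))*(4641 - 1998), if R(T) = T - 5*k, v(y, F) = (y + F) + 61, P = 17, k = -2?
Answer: 155937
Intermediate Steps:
O = -19 (O = -5 - 14 = -19)
s = -51 (s = -19 - 32 = -51)
v(y, F) = 61 + F + y (v(y, F) = (F + y) + 61 = 61 + F + y)
R(T) = 10 + T (R(T) = T - 5*(-2) = T + 10 = 10 + T)
(R(s) + v(P, 22))*(4641 - 1998) = ((10 - 51) + (61 + 22 + 17))*(4641 - 1998) = (-41 + 100)*2643 = 59*2643 = 155937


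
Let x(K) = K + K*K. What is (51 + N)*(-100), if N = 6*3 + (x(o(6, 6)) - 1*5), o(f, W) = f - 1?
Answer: -9400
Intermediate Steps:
o(f, W) = -1 + f
x(K) = K + K²
N = 43 (N = 6*3 + ((-1 + 6)*(1 + (-1 + 6)) - 1*5) = 18 + (5*(1 + 5) - 5) = 18 + (5*6 - 5) = 18 + (30 - 5) = 18 + 25 = 43)
(51 + N)*(-100) = (51 + 43)*(-100) = 94*(-100) = -9400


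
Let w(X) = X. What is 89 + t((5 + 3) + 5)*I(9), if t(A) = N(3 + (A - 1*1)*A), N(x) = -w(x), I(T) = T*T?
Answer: -12790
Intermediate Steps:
I(T) = T²
N(x) = -x
t(A) = -3 - A*(-1 + A) (t(A) = -(3 + (A - 1*1)*A) = -(3 + (A - 1)*A) = -(3 + (-1 + A)*A) = -(3 + A*(-1 + A)) = -3 - A*(-1 + A))
89 + t((5 + 3) + 5)*I(9) = 89 + (-3 + ((5 + 3) + 5) - ((5 + 3) + 5)²)*9² = 89 + (-3 + (8 + 5) - (8 + 5)²)*81 = 89 + (-3 + 13 - 1*13²)*81 = 89 + (-3 + 13 - 1*169)*81 = 89 + (-3 + 13 - 169)*81 = 89 - 159*81 = 89 - 12879 = -12790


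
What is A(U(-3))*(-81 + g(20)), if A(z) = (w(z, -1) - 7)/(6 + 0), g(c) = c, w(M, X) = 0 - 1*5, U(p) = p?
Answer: 122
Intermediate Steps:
w(M, X) = -5 (w(M, X) = 0 - 5 = -5)
A(z) = -2 (A(z) = (-5 - 7)/(6 + 0) = -12/6 = -12*⅙ = -2)
A(U(-3))*(-81 + g(20)) = -2*(-81 + 20) = -2*(-61) = 122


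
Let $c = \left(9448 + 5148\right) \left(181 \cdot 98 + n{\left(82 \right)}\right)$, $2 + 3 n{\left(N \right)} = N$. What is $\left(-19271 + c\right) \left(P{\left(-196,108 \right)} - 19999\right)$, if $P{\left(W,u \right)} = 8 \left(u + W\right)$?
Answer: $-5367745557311$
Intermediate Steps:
$n{\left(N \right)} = - \frac{2}{3} + \frac{N}{3}$
$P{\left(W,u \right)} = 8 W + 8 u$ ($P{\left(W,u \right)} = 8 \left(W + u\right) = 8 W + 8 u$)
$c = \frac{777879224}{3}$ ($c = \left(9448 + 5148\right) \left(181 \cdot 98 + \left(- \frac{2}{3} + \frac{1}{3} \cdot 82\right)\right) = 14596 \left(17738 + \left(- \frac{2}{3} + \frac{82}{3}\right)\right) = 14596 \left(17738 + \frac{80}{3}\right) = 14596 \cdot \frac{53294}{3} = \frac{777879224}{3} \approx 2.5929 \cdot 10^{8}$)
$\left(-19271 + c\right) \left(P{\left(-196,108 \right)} - 19999\right) = \left(-19271 + \frac{777879224}{3}\right) \left(\left(8 \left(-196\right) + 8 \cdot 108\right) - 19999\right) = \frac{777821411 \left(\left(-1568 + 864\right) - 19999\right)}{3} = \frac{777821411 \left(-704 - 19999\right)}{3} = \frac{777821411}{3} \left(-20703\right) = -5367745557311$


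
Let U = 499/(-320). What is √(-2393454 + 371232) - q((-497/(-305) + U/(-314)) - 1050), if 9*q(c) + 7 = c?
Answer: 6468630809/55163520 + I*√2022222 ≈ 117.26 + 1422.0*I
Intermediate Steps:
U = -499/320 (U = 499*(-1/320) = -499/320 ≈ -1.5594)
q(c) = -7/9 + c/9
√(-2393454 + 371232) - q((-497/(-305) + U/(-314)) - 1050) = √(-2393454 + 371232) - (-7/9 + ((-497/(-305) - 499/320/(-314)) - 1050)/9) = √(-2022222) - (-7/9 + ((-497*(-1/305) - 499/320*(-1/314)) - 1050)/9) = I*√2022222 - (-7/9 + ((497/305 + 499/100480) - 1050)/9) = I*√2022222 - (-7/9 + (10018151/6129280 - 1050)/9) = I*√2022222 - (-7/9 + (⅑)*(-6425725849/6129280)) = I*√2022222 - (-7/9 - 6425725849/55163520) = I*√2022222 - 1*(-6468630809/55163520) = I*√2022222 + 6468630809/55163520 = 6468630809/55163520 + I*√2022222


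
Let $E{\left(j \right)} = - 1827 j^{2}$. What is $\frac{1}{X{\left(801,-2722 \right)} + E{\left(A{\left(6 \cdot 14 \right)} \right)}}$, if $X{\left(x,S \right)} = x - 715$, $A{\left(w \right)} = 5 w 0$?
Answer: $\frac{1}{86} \approx 0.011628$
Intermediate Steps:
$A{\left(w \right)} = 0$
$X{\left(x,S \right)} = -715 + x$ ($X{\left(x,S \right)} = x - 715 = -715 + x$)
$\frac{1}{X{\left(801,-2722 \right)} + E{\left(A{\left(6 \cdot 14 \right)} \right)}} = \frac{1}{\left(-715 + 801\right) - 1827 \cdot 0^{2}} = \frac{1}{86 - 0} = \frac{1}{86 + 0} = \frac{1}{86}$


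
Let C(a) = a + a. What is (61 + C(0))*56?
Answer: 3416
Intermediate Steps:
C(a) = 2*a
(61 + C(0))*56 = (61 + 2*0)*56 = (61 + 0)*56 = 61*56 = 3416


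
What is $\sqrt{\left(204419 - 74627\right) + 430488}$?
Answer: $2 \sqrt{140070} \approx 748.52$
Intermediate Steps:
$\sqrt{\left(204419 - 74627\right) + 430488} = \sqrt{129792 + 430488} = \sqrt{560280} = 2 \sqrt{140070}$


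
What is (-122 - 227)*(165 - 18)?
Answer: -51303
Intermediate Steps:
(-122 - 227)*(165 - 18) = -349*147 = -51303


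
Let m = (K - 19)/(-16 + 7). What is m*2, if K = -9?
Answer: 56/9 ≈ 6.2222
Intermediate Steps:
m = 28/9 (m = (-9 - 19)/(-16 + 7) = -28/(-9) = -28*(-1/9) = 28/9 ≈ 3.1111)
m*2 = (28/9)*2 = 56/9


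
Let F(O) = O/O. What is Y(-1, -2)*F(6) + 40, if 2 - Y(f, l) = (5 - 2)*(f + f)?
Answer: 48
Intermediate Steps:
F(O) = 1
Y(f, l) = 2 - 6*f (Y(f, l) = 2 - (5 - 2)*(f + f) = 2 - 3*2*f = 2 - 6*f)
Y(-1, -2)*F(6) + 40 = (2 - 6*(-1))*1 + 40 = (2 + 6)*1 + 40 = 8*1 + 40 = 8 + 40 = 48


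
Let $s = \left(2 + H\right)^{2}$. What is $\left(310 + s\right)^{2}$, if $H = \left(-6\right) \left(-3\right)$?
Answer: $504100$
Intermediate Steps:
$H = 18$
$s = 400$ ($s = \left(2 + 18\right)^{2} = 20^{2} = 400$)
$\left(310 + s\right)^{2} = \left(310 + 400\right)^{2} = 710^{2} = 504100$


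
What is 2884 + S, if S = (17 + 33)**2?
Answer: 5384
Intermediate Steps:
S = 2500 (S = 50**2 = 2500)
2884 + S = 2884 + 2500 = 5384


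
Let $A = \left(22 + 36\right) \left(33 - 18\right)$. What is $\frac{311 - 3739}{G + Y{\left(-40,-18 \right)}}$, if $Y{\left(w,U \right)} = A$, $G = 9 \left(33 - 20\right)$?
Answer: $- \frac{3428}{987} \approx -3.4732$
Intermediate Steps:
$G = 117$ ($G = 9 \cdot 13 = 117$)
$A = 870$ ($A = 58 \left(33 - 18\right) = 58 \cdot 15 = 870$)
$Y{\left(w,U \right)} = 870$
$\frac{311 - 3739}{G + Y{\left(-40,-18 \right)}} = \frac{311 - 3739}{117 + 870} = - \frac{3428}{987}$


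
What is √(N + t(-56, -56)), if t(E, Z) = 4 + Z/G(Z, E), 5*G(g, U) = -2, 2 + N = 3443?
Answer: √3585 ≈ 59.875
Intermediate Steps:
N = 3441 (N = -2 + 3443 = 3441)
G(g, U) = -⅖ (G(g, U) = (⅕)*(-2) = -⅖)
t(E, Z) = 4 - 5*Z/2 (t(E, Z) = 4 + Z/(-⅖) = 4 + Z*(-5/2) = 4 - 5*Z/2)
√(N + t(-56, -56)) = √(3441 + (4 - 5/2*(-56))) = √(3441 + (4 + 140)) = √(3441 + 144) = √3585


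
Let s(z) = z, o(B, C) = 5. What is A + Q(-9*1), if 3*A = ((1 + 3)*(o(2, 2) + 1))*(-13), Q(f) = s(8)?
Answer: -96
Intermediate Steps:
Q(f) = 8
A = -104 (A = (((1 + 3)*(5 + 1))*(-13))/3 = ((4*6)*(-13))/3 = (24*(-13))/3 = (⅓)*(-312) = -104)
A + Q(-9*1) = -104 + 8 = -96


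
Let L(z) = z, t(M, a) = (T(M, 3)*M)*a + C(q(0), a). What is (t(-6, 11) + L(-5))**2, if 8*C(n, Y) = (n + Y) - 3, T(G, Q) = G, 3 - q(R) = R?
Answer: 9853321/64 ≈ 1.5396e+5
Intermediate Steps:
q(R) = 3 - R
C(n, Y) = -3/8 + Y/8 + n/8 (C(n, Y) = ((n + Y) - 3)/8 = ((Y + n) - 3)/8 = (-3 + Y + n)/8 = -3/8 + Y/8 + n/8)
t(M, a) = a/8 + a*M**2 (t(M, a) = (M*M)*a + (-3/8 + a/8 + (3 - 1*0)/8) = M**2*a + (-3/8 + a/8 + (3 + 0)/8) = a*M**2 + (-3/8 + a/8 + (1/8)*3) = a*M**2 + (-3/8 + a/8 + 3/8) = a*M**2 + a/8 = a/8 + a*M**2)
(t(-6, 11) + L(-5))**2 = (11*(1/8 + (-6)**2) - 5)**2 = (11*(1/8 + 36) - 5)**2 = (11*(289/8) - 5)**2 = (3179/8 - 5)**2 = (3139/8)**2 = 9853321/64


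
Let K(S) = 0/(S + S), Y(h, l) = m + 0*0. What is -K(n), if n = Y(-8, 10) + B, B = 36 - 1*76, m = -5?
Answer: 0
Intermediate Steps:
Y(h, l) = -5 (Y(h, l) = -5 + 0*0 = -5 + 0 = -5)
B = -40 (B = 36 - 76 = -40)
n = -45 (n = -5 - 40 = -45)
K(S) = 0 (K(S) = 0/((2*S)) = 0*(1/(2*S)) = 0)
-K(n) = -1*0 = 0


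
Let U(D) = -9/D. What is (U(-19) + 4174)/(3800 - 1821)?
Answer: 79315/37601 ≈ 2.1094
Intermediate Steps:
(U(-19) + 4174)/(3800 - 1821) = (-9/(-19) + 4174)/(3800 - 1821) = (-9*(-1/19) + 4174)/1979 = (9/19 + 4174)*(1/1979) = (79315/19)*(1/1979) = 79315/37601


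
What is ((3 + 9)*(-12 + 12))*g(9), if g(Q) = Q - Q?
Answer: 0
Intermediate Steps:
g(Q) = 0
((3 + 9)*(-12 + 12))*g(9) = ((3 + 9)*(-12 + 12))*0 = (12*0)*0 = 0*0 = 0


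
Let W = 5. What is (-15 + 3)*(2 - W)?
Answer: 36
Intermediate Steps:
(-15 + 3)*(2 - W) = (-15 + 3)*(2 - 1*5) = -12*(2 - 5) = -12*(-3) = 36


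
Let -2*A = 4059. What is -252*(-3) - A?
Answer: 5571/2 ≈ 2785.5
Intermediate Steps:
A = -4059/2 (A = -1/2*4059 = -4059/2 ≈ -2029.5)
-252*(-3) - A = -252*(-3) - 1*(-4059/2) = 756 + 4059/2 = 5571/2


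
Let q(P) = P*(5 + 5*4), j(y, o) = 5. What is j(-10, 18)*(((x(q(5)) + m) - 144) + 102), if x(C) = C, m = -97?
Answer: -70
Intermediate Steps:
q(P) = 25*P (q(P) = P*(5 + 20) = P*25 = 25*P)
j(-10, 18)*(((x(q(5)) + m) - 144) + 102) = 5*(((25*5 - 97) - 144) + 102) = 5*(((125 - 97) - 144) + 102) = 5*((28 - 144) + 102) = 5*(-116 + 102) = 5*(-14) = -70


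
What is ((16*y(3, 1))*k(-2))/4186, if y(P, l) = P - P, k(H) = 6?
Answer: 0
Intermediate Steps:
y(P, l) = 0
((16*y(3, 1))*k(-2))/4186 = ((16*0)*6)/4186 = (0*6)*(1/4186) = 0*(1/4186) = 0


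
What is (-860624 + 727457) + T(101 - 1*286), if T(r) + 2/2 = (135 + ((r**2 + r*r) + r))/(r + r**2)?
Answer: -113324258/851 ≈ -1.3317e+5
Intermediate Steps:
T(r) = -1 + (135 + r + 2*r**2)/(r + r**2) (T(r) = -1 + (135 + ((r**2 + r*r) + r))/(r + r**2) = -1 + (135 + ((r**2 + r**2) + r))/(r + r**2) = -1 + (135 + (2*r**2 + r))/(r + r**2) = -1 + (135 + (r + 2*r**2))/(r + r**2) = -1 + (135 + r + 2*r**2)/(r + r**2))
(-860624 + 727457) + T(101 - 1*286) = (-860624 + 727457) + (135 + (101 - 1*286)**2)/((101 - 1*286)*(1 + (101 - 1*286))) = -133167 + (135 + (101 - 286)**2)/((101 - 286)*(1 + (101 - 286))) = -133167 + (135 + (-185)**2)/((-185)*(1 - 185)) = -133167 - 1/185*(135 + 34225)/(-184) = -133167 - 1/185*(-1/184)*34360 = -133167 + 859/851 = -113324258/851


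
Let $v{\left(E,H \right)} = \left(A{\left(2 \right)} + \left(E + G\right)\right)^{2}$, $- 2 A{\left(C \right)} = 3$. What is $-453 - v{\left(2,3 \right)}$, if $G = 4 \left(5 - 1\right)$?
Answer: $- \frac{2901}{4} \approx -725.25$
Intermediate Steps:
$A{\left(C \right)} = - \frac{3}{2}$ ($A{\left(C \right)} = \left(- \frac{1}{2}\right) 3 = - \frac{3}{2}$)
$G = 16$ ($G = 4 \cdot 4 = 16$)
$v{\left(E,H \right)} = \left(\frac{29}{2} + E\right)^{2}$ ($v{\left(E,H \right)} = \left(- \frac{3}{2} + \left(E + 16\right)\right)^{2} = \left(- \frac{3}{2} + \left(16 + E\right)\right)^{2} = \left(\frac{29}{2} + E\right)^{2}$)
$-453 - v{\left(2,3 \right)} = -453 - \frac{\left(29 + 2 \cdot 2\right)^{2}}{4} = -453 - \frac{\left(29 + 4\right)^{2}}{4} = -453 - \frac{33^{2}}{4} = -453 - \frac{1}{4} \cdot 1089 = -453 - \frac{1089}{4} = - \frac{2901}{4}$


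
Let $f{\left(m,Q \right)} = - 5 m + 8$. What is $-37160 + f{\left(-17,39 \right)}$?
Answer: $-37067$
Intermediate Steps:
$f{\left(m,Q \right)} = 8 - 5 m$
$-37160 + f{\left(-17,39 \right)} = -37160 + \left(8 - -85\right) = -37160 + \left(8 + 85\right) = -37160 + 93 = -37067$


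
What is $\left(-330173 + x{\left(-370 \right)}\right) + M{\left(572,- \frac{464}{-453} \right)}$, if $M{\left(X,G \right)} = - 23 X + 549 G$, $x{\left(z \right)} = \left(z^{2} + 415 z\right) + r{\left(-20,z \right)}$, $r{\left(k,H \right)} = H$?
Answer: $- \frac{54327787}{151} \approx -3.5979 \cdot 10^{5}$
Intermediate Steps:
$x{\left(z \right)} = z^{2} + 416 z$ ($x{\left(z \right)} = \left(z^{2} + 415 z\right) + z = z^{2} + 416 z$)
$\left(-330173 + x{\left(-370 \right)}\right) + M{\left(572,- \frac{464}{-453} \right)} = \left(-330173 - 370 \left(416 - 370\right)\right) + \left(\left(-23\right) 572 + 549 \left(- \frac{464}{-453}\right)\right) = \left(-330173 - 17020\right) - \left(13156 - 549 \left(\left(-464\right) \left(- \frac{1}{453}\right)\right)\right) = \left(-330173 - 17020\right) + \left(-13156 + 549 \cdot \frac{464}{453}\right) = -347193 + \left(-13156 + \frac{84912}{151}\right) = -347193 - \frac{1901644}{151} = - \frac{54327787}{151}$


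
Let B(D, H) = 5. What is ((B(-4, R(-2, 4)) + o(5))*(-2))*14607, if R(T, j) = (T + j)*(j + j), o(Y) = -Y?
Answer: 0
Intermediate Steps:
R(T, j) = 2*j*(T + j) (R(T, j) = (T + j)*(2*j) = 2*j*(T + j))
((B(-4, R(-2, 4)) + o(5))*(-2))*14607 = ((5 - 1*5)*(-2))*14607 = ((5 - 5)*(-2))*14607 = (0*(-2))*14607 = 0*14607 = 0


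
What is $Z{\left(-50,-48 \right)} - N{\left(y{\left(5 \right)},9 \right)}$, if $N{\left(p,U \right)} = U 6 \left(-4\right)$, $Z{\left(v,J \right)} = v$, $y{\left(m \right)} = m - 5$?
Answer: $166$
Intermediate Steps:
$y{\left(m \right)} = -5 + m$
$N{\left(p,U \right)} = - 24 U$ ($N{\left(p,U \right)} = 6 U \left(-4\right) = - 24 U$)
$Z{\left(-50,-48 \right)} - N{\left(y{\left(5 \right)},9 \right)} = -50 - \left(-24\right) 9 = -50 - -216 = -50 + 216 = 166$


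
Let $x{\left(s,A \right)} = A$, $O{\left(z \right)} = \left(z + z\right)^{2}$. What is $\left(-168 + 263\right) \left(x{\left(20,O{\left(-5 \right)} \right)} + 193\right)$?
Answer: $27835$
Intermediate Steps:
$O{\left(z \right)} = 4 z^{2}$ ($O{\left(z \right)} = \left(2 z\right)^{2} = 4 z^{2}$)
$\left(-168 + 263\right) \left(x{\left(20,O{\left(-5 \right)} \right)} + 193\right) = \left(-168 + 263\right) \left(4 \left(-5\right)^{2} + 193\right) = 95 \left(4 \cdot 25 + 193\right) = 95 \left(100 + 193\right) = 95 \cdot 293 = 27835$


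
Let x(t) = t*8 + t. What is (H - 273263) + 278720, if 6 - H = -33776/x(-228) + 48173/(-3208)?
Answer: 8988105349/1645704 ≈ 5461.6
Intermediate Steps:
x(t) = 9*t (x(t) = 8*t + t = 9*t)
H = 7498621/1645704 (H = 6 - (-33776/(9*(-228)) + 48173/(-3208)) = 6 - (-33776/(-2052) + 48173*(-1/3208)) = 6 - (-33776*(-1/2052) - 48173/3208) = 6 - (8444/513 - 48173/3208) = 6 - 1*2375603/1645704 = 6 - 2375603/1645704 = 7498621/1645704 ≈ 4.5565)
(H - 273263) + 278720 = (7498621/1645704 - 273263) + 278720 = -449702513531/1645704 + 278720 = 8988105349/1645704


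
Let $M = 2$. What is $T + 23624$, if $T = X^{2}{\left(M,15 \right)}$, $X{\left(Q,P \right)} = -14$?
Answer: $23820$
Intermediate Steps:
$T = 196$ ($T = \left(-14\right)^{2} = 196$)
$T + 23624 = 196 + 23624 = 23820$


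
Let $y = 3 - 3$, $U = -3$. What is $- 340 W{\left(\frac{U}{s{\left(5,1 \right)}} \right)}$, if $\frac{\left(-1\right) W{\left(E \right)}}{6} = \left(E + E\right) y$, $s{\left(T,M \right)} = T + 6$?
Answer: $0$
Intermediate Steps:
$s{\left(T,M \right)} = 6 + T$
$y = 0$ ($y = 3 - 3 = 0$)
$W{\left(E \right)} = 0$ ($W{\left(E \right)} = - 6 \left(E + E\right) 0 = - 6 \cdot 2 E 0 = \left(-6\right) 0 = 0$)
$- 340 W{\left(\frac{U}{s{\left(5,1 \right)}} \right)} = \left(-340\right) 0 = 0$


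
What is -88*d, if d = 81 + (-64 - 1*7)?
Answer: -880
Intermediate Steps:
d = 10 (d = 81 + (-64 - 7) = 81 - 71 = 10)
-88*d = -88*10 = -880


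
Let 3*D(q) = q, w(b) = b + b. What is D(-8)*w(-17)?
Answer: 272/3 ≈ 90.667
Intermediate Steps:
w(b) = 2*b
D(q) = q/3
D(-8)*w(-17) = ((⅓)*(-8))*(2*(-17)) = -8/3*(-34) = 272/3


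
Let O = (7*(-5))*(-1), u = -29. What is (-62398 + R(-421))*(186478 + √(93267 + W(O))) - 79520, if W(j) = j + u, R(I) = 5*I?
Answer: -12028469954 - 64503*√93273 ≈ -1.2048e+10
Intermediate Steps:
O = 35 (O = -35*(-1) = 35)
W(j) = -29 + j (W(j) = j - 29 = -29 + j)
(-62398 + R(-421))*(186478 + √(93267 + W(O))) - 79520 = (-62398 + 5*(-421))*(186478 + √(93267 + (-29 + 35))) - 79520 = (-62398 - 2105)*(186478 + √(93267 + 6)) - 79520 = -64503*(186478 + √93273) - 79520 = (-12028390434 - 64503*√93273) - 79520 = -12028469954 - 64503*√93273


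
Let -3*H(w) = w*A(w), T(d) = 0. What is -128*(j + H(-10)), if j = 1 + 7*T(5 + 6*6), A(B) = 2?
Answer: -2944/3 ≈ -981.33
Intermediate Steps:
H(w) = -2*w/3 (H(w) = -w*2/3 = -2*w/3)
j = 1 (j = 1 + 7*0 = 1 + 0 = 1)
-128*(j + H(-10)) = -128*(1 - ⅔*(-10)) = -128*(1 + 20/3) = -128*23/3 = -2944/3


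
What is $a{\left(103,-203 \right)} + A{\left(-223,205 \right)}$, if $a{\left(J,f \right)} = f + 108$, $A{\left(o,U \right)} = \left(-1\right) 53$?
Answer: $-148$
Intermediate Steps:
$A{\left(o,U \right)} = -53$
$a{\left(J,f \right)} = 108 + f$
$a{\left(103,-203 \right)} + A{\left(-223,205 \right)} = \left(108 - 203\right) - 53 = -95 - 53 = -148$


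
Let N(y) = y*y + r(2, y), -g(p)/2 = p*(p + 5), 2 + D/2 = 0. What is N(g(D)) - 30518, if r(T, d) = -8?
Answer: -30462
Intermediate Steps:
D = -4 (D = -4 + 2*0 = -4 + 0 = -4)
g(p) = -2*p*(5 + p) (g(p) = -2*p*(p + 5) = -2*p*(5 + p))
N(y) = -8 + y**2 (N(y) = y*y - 8 = y**2 - 8 = -8 + y**2)
N(g(D)) - 30518 = (-8 + (-2*(-4)*(5 - 4))**2) - 30518 = (-8 + (-2*(-4)*1)**2) - 30518 = (-8 + 8**2) - 30518 = (-8 + 64) - 30518 = 56 - 30518 = -30462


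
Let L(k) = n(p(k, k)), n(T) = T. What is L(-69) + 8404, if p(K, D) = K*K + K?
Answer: 13096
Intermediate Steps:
p(K, D) = K + K² (p(K, D) = K² + K = K + K²)
L(k) = k*(1 + k)
L(-69) + 8404 = -69*(1 - 69) + 8404 = -69*(-68) + 8404 = 4692 + 8404 = 13096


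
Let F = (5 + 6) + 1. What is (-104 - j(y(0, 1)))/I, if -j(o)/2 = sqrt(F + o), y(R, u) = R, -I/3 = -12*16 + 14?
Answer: -52/267 + 2*sqrt(3)/267 ≈ -0.18178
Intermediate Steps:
I = 534 (I = -3*(-12*16 + 14) = -3*(-192 + 14) = -3*(-178) = 534)
F = 12 (F = 11 + 1 = 12)
j(o) = -2*sqrt(12 + o)
(-104 - j(y(0, 1)))/I = (-104 - (-2)*sqrt(12 + 0))/534 = (-104 - (-2)*sqrt(12))*(1/534) = (-104 - (-2)*2*sqrt(3))*(1/534) = (-104 - (-4)*sqrt(3))*(1/534) = (-104 + 4*sqrt(3))*(1/534) = -52/267 + 2*sqrt(3)/267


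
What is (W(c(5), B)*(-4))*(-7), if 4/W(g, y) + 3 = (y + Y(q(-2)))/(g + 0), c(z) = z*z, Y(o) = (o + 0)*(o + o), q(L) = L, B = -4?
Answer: -2800/71 ≈ -39.437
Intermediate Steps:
Y(o) = 2*o² (Y(o) = o*(2*o) = 2*o²)
c(z) = z²
W(g, y) = 4/(-3 + (8 + y)/g) (W(g, y) = 4/(-3 + (y + 2*(-2)²)/(g + 0)) = 4/(-3 + (y + 2*4)/g) = 4/(-3 + (y + 8)/g) = 4/(-3 + (8 + y)/g))
(W(c(5), B)*(-4))*(-7) = ((4*5²/(8 - 4 - 3*5²))*(-4))*(-7) = ((4*25/(8 - 4 - 3*25))*(-4))*(-7) = ((4*25/(8 - 4 - 75))*(-4))*(-7) = ((4*25/(-71))*(-4))*(-7) = ((4*25*(-1/71))*(-4))*(-7) = -100/71*(-4)*(-7) = (400/71)*(-7) = -2800/71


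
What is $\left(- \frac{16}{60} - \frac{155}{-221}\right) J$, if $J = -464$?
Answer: $- \frac{668624}{3315} \approx -201.7$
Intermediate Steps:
$\left(- \frac{16}{60} - \frac{155}{-221}\right) J = \left(- \frac{16}{60} - \frac{155}{-221}\right) \left(-464\right) = \left(\left(-16\right) \frac{1}{60} - - \frac{155}{221}\right) \left(-464\right) = \left(- \frac{4}{15} + \frac{155}{221}\right) \left(-464\right) = \frac{1441}{3315} \left(-464\right) = - \frac{668624}{3315}$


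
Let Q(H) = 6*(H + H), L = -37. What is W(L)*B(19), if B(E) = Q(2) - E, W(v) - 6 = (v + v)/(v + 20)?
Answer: 880/17 ≈ 51.765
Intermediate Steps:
W(v) = 6 + 2*v/(20 + v) (W(v) = 6 + (v + v)/(v + 20) = 6 + (2*v)/(20 + v) = 6 + 2*v/(20 + v))
Q(H) = 12*H (Q(H) = 6*(2*H) = 12*H)
B(E) = 24 - E (B(E) = 12*2 - E = 24 - E)
W(L)*B(19) = (8*(15 - 37)/(20 - 37))*(24 - 1*19) = (8*(-22)/(-17))*(24 - 19) = (8*(-1/17)*(-22))*5 = (176/17)*5 = 880/17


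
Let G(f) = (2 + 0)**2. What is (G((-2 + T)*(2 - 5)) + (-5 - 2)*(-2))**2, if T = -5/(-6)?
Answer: 324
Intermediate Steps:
T = 5/6 (T = -5*(-1/6) = 5/6 ≈ 0.83333)
G(f) = 4 (G(f) = 2**2 = 4)
(G((-2 + T)*(2 - 5)) + (-5 - 2)*(-2))**2 = (4 + (-5 - 2)*(-2))**2 = (4 - 7*(-2))**2 = (4 + 14)**2 = 18**2 = 324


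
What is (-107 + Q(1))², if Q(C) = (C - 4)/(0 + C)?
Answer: 12100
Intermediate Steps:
Q(C) = (-4 + C)/C
(-107 + Q(1))² = (-107 + (-4 + 1)/1)² = (-107 + 1*(-3))² = (-107 - 3)² = (-110)² = 12100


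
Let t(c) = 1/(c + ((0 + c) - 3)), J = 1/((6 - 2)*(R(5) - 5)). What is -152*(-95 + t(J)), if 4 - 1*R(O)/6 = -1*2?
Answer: 2680824/185 ≈ 14491.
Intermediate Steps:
R(O) = 36 (R(O) = 24 - (-6)*2 = 24 - 6*(-2) = 24 + 12 = 36)
J = 1/124 (J = 1/((6 - 2)*(36 - 5)) = 1/(4*31) = 1/124 ≈ 0.0080645)
t(c) = 1/(-3 + 2*c) (t(c) = 1/(c + (c - 3)) = 1/(c + (-3 + c)) = 1/(-3 + 2*c))
-152*(-95 + t(J)) = -152*(-95 + 1/(-3 + 2*(1/124))) = -152*(-95 + 1/(-3 + 1/62)) = -152*(-95 + 1/(-185/62)) = -152*(-95 - 62/185) = -152*(-17637/185) = 2680824/185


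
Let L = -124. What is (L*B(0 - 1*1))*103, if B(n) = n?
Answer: 12772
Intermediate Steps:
(L*B(0 - 1*1))*103 = -124*(0 - 1*1)*103 = -124*(0 - 1)*103 = -124*(-1)*103 = 124*103 = 12772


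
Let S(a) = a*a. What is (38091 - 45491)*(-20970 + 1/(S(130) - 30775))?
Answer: 2327670008/15 ≈ 1.5518e+8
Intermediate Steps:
S(a) = a²
(38091 - 45491)*(-20970 + 1/(S(130) - 30775)) = (38091 - 45491)*(-20970 + 1/(130² - 30775)) = -7400*(-20970 + 1/(16900 - 30775)) = -7400*(-20970 + 1/(-13875)) = -7400*(-20970 - 1/13875) = -7400*(-290958751/13875) = 2327670008/15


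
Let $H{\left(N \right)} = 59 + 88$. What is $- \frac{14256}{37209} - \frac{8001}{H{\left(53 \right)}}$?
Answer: $- \frac{4758807}{86821} \approx -54.812$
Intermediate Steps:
$H{\left(N \right)} = 147$
$- \frac{14256}{37209} - \frac{8001}{H{\left(53 \right)}} = - \frac{14256}{37209} - \frac{8001}{147} = \left(-14256\right) \frac{1}{37209} - \frac{381}{7} = - \frac{4752}{12403} - \frac{381}{7} = - \frac{4758807}{86821}$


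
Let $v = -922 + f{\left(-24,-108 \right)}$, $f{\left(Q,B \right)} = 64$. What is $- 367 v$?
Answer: $314886$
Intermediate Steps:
$v = -858$ ($v = -922 + 64 = -858$)
$- 367 v = \left(-367\right) \left(-858\right) = 314886$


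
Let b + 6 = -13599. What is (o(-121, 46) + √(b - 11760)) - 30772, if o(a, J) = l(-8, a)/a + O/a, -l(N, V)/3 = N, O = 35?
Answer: -3723471/121 + I*√25365 ≈ -30773.0 + 159.26*I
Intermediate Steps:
l(N, V) = -3*N
b = -13605 (b = -6 - 13599 = -13605)
o(a, J) = 59/a (o(a, J) = (-3*(-8))/a + 35/a = 24/a + 35/a = 59/a)
(o(-121, 46) + √(b - 11760)) - 30772 = (59/(-121) + √(-13605 - 11760)) - 30772 = (59*(-1/121) + √(-25365)) - 30772 = (-59/121 + I*√25365) - 30772 = -3723471/121 + I*√25365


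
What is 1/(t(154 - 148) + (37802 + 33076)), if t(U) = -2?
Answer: 1/70876 ≈ 1.4109e-5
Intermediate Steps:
1/(t(154 - 148) + (37802 + 33076)) = 1/(-2 + (37802 + 33076)) = 1/(-2 + 70878) = 1/70876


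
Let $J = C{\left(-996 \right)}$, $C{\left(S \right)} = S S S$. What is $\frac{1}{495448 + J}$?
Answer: $- \frac{1}{987552488} \approx -1.0126 \cdot 10^{-9}$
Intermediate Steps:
$C{\left(S \right)} = S^{3}$ ($C{\left(S \right)} = S^{2} S = S^{3}$)
$J = -988047936$ ($J = \left(-996\right)^{3} = -988047936$)
$\frac{1}{495448 + J} = \frac{1}{495448 - 988047936} = \frac{1}{-987552488} = - \frac{1}{987552488}$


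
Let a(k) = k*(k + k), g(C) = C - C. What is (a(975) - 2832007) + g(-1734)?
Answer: -930757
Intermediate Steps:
g(C) = 0
a(k) = 2*k² (a(k) = k*(2*k) = 2*k²)
(a(975) - 2832007) + g(-1734) = (2*975² - 2832007) + 0 = (2*950625 - 2832007) + 0 = (1901250 - 2832007) + 0 = -930757 + 0 = -930757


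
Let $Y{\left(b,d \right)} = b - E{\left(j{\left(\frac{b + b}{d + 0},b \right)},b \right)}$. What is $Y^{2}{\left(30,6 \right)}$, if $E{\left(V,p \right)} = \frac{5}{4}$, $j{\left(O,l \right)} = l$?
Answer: $\frac{13225}{16} \approx 826.56$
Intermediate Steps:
$E{\left(V,p \right)} = \frac{5}{4}$ ($E{\left(V,p \right)} = 5 \cdot \frac{1}{4} = \frac{5}{4}$)
$Y{\left(b,d \right)} = - \frac{5}{4} + b$ ($Y{\left(b,d \right)} = b - \frac{5}{4} = - \frac{5}{4} + b$)
$Y^{2}{\left(30,6 \right)} = \left(- \frac{5}{4} + 30\right)^{2} = \left(\frac{115}{4}\right)^{2} = \frac{13225}{16}$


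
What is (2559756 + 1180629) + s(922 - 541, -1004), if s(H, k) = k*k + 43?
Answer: 4748444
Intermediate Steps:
s(H, k) = 43 + k² (s(H, k) = k² + 43 = 43 + k²)
(2559756 + 1180629) + s(922 - 541, -1004) = (2559756 + 1180629) + (43 + (-1004)²) = 3740385 + (43 + 1008016) = 3740385 + 1008059 = 4748444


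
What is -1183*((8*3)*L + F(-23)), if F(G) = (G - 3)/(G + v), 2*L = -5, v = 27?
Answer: 157339/2 ≈ 78670.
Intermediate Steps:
L = -5/2 (L = (½)*(-5) = -5/2 ≈ -2.5000)
F(G) = (-3 + G)/(27 + G) (F(G) = (G - 3)/(G + 27) = (-3 + G)/(27 + G))
-1183*((8*3)*L + F(-23)) = -1183*((8*3)*(-5/2) + (-3 - 23)/(27 - 23)) = -1183*(24*(-5/2) - 26/4) = -1183*(-60 + (¼)*(-26)) = -1183*(-60 - 13/2) = -1183*(-133/2) = 157339/2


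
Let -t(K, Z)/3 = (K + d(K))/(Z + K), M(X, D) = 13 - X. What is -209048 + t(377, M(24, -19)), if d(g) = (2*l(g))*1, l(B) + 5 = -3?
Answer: -25504217/122 ≈ -2.0905e+5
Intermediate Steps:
l(B) = -8 (l(B) = -5 - 3 = -8)
d(g) = -16 (d(g) = (2*(-8))*1 = -16*1 = -16)
t(K, Z) = -3*(-16 + K)/(K + Z) (t(K, Z) = -3*(K - 16)/(Z + K) = -3*(-16 + K)/(K + Z))
-209048 + t(377, M(24, -19)) = -209048 + 3*(16 - 1*377)/(377 + (13 - 1*24)) = -209048 + 3*(16 - 377)/(377 + (13 - 24)) = -209048 + 3*(-361)/(377 - 11) = -209048 + 3*(-361)/366 = -209048 + 3*(1/366)*(-361) = -209048 - 361/122 = -25504217/122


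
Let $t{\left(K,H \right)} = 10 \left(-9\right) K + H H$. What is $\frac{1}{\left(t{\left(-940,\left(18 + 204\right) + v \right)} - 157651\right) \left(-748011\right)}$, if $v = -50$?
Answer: $\frac{1}{32513794137} \approx 3.0756 \cdot 10^{-11}$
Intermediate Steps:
$t{\left(K,H \right)} = H^{2} - 90 K$ ($t{\left(K,H \right)} = - 90 K + H^{2} = H^{2} - 90 K$)
$\frac{1}{\left(t{\left(-940,\left(18 + 204\right) + v \right)} - 157651\right) \left(-748011\right)} = \frac{1}{\left(\left(\left(\left(18 + 204\right) - 50\right)^{2} - -84600\right) - 157651\right) \left(-748011\right)} = \frac{1}{\left(\left(222 - 50\right)^{2} + 84600\right) - 157651} \left(- \frac{1}{748011}\right) = \frac{1}{\left(172^{2} + 84600\right) - 157651} \left(- \frac{1}{748011}\right) = \frac{1}{\left(29584 + 84600\right) - 157651} \left(- \frac{1}{748011}\right) = \frac{1}{114184 - 157651} \left(- \frac{1}{748011}\right) = \frac{1}{-43467} \left(- \frac{1}{748011}\right) = \left(- \frac{1}{43467}\right) \left(- \frac{1}{748011}\right) = \frac{1}{32513794137}$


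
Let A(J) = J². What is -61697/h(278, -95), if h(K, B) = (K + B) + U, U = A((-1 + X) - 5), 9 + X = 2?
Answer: -61697/352 ≈ -175.28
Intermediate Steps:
X = -7 (X = -9 + 2 = -7)
U = 169 (U = ((-1 - 7) - 5)² = (-8 - 5)² = (-13)² = 169)
h(K, B) = 169 + B + K (h(K, B) = (K + B) + 169 = (B + K) + 169 = 169 + B + K)
-61697/h(278, -95) = -61697/(169 - 95 + 278) = -61697/352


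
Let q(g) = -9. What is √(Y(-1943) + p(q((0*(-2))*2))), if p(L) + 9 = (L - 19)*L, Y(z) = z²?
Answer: 2*√943873 ≈ 1943.1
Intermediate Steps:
p(L) = -9 + L*(-19 + L) (p(L) = -9 + (L - 19)*L = -9 + (-19 + L)*L = -9 + L*(-19 + L))
√(Y(-1943) + p(q((0*(-2))*2))) = √((-1943)² + (-9 + (-9)² - 19*(-9))) = √(3775249 + (-9 + 81 + 171)) = √(3775249 + 243) = √3775492 = 2*√943873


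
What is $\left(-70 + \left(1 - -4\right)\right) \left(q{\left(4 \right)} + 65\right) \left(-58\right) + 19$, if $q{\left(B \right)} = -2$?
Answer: $237529$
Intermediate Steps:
$\left(-70 + \left(1 - -4\right)\right) \left(q{\left(4 \right)} + 65\right) \left(-58\right) + 19 = \left(-70 + \left(1 - -4\right)\right) \left(-2 + 65\right) \left(-58\right) + 19 = \left(-70 + \left(1 + 4\right)\right) 63 \left(-58\right) + 19 = \left(-70 + 5\right) 63 \left(-58\right) + 19 = \left(-65\right) 63 \left(-58\right) + 19 = \left(-4095\right) \left(-58\right) + 19 = 237510 + 19 = 237529$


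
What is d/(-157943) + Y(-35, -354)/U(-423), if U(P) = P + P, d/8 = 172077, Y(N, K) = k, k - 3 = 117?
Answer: -197261716/22269963 ≈ -8.8577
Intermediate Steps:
k = 120 (k = 3 + 117 = 120)
Y(N, K) = 120
d = 1376616 (d = 8*172077 = 1376616)
U(P) = 2*P
d/(-157943) + Y(-35, -354)/U(-423) = 1376616/(-157943) + 120/((2*(-423))) = 1376616*(-1/157943) + 120/(-846) = -1376616/157943 + 120*(-1/846) = -1376616/157943 - 20/141 = -197261716/22269963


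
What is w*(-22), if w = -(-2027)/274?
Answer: -22297/137 ≈ -162.75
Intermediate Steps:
w = 2027/274 (w = -(-2027)/274 = -1*(-2027/274) = 2027/274 ≈ 7.3978)
w*(-22) = (2027/274)*(-22) = -22297/137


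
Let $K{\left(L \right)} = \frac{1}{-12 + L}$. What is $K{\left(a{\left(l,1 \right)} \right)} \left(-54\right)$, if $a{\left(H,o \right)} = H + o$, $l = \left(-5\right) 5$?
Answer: $\frac{3}{2} \approx 1.5$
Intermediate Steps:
$l = -25$
$K{\left(a{\left(l,1 \right)} \right)} \left(-54\right) = \frac{1}{-12 + \left(-25 + 1\right)} \left(-54\right) = \frac{1}{-12 - 24} \left(-54\right) = \frac{1}{-36} \left(-54\right) = \left(- \frac{1}{36}\right) \left(-54\right) = \frac{3}{2}$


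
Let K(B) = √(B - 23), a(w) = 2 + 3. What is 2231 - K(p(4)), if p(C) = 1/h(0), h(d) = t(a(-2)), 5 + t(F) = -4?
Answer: 2231 - 4*I*√13/3 ≈ 2231.0 - 4.8074*I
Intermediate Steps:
a(w) = 5
t(F) = -9 (t(F) = -5 - 4 = -9)
h(d) = -9
p(C) = -⅑ (p(C) = 1/(-9) = -⅑)
K(B) = √(-23 + B)
2231 - K(p(4)) = 2231 - √(-23 - ⅑) = 2231 - √(-208/9) = 2231 - 4*I*√13/3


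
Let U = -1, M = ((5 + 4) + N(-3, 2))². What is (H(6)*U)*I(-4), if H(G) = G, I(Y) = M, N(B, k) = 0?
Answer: -486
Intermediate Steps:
M = 81 (M = ((5 + 4) + 0)² = (9 + 0)² = 9² = 81)
I(Y) = 81
(H(6)*U)*I(-4) = (6*(-1))*81 = -6*81 = -486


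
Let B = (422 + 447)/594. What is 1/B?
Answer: 54/79 ≈ 0.68354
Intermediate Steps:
B = 79/54 (B = 869*(1/594) = 79/54 ≈ 1.4630)
1/B = 1/(79/54) = 54/79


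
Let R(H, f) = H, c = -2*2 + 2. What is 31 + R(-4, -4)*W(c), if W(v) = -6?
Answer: 55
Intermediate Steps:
c = -2 (c = -4 + 2 = -2)
31 + R(-4, -4)*W(c) = 31 - 4*(-6) = 31 + 24 = 55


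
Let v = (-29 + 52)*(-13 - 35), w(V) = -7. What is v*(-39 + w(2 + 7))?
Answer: 50784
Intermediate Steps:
v = -1104 (v = 23*(-48) = -1104)
v*(-39 + w(2 + 7)) = -1104*(-39 - 7) = -1104*(-46) = 50784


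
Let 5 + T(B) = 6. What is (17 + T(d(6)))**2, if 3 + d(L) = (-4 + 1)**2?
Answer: 324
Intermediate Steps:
d(L) = 6 (d(L) = -3 + (-4 + 1)**2 = -3 + (-3)**2 = -3 + 9 = 6)
T(B) = 1 (T(B) = -5 + 6 = 1)
(17 + T(d(6)))**2 = (17 + 1)**2 = 18**2 = 324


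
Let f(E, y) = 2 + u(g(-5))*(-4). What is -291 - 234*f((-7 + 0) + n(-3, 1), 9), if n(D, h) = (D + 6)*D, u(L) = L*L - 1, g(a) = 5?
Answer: 21705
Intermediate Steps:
u(L) = -1 + L² (u(L) = L² - 1 = -1 + L²)
n(D, h) = D*(6 + D) (n(D, h) = (6 + D)*D = D*(6 + D))
f(E, y) = -94 (f(E, y) = 2 + (-1 + 5²)*(-4) = 2 + (-1 + 25)*(-4) = 2 + 24*(-4) = 2 - 96 = -94)
-291 - 234*f((-7 + 0) + n(-3, 1), 9) = -291 - 234*(-94) = -291 + 21996 = 21705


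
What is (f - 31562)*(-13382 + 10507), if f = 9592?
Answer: 63163750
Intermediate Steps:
(f - 31562)*(-13382 + 10507) = (9592 - 31562)*(-13382 + 10507) = -21970*(-2875) = 63163750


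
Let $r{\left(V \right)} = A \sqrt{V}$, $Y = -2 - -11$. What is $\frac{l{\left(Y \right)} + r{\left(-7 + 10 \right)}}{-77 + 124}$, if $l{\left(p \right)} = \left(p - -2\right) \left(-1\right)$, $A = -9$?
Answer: $- \frac{11}{47} - \frac{9 \sqrt{3}}{47} \approx -0.56571$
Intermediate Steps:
$Y = 9$ ($Y = -2 + 11 = 9$)
$l{\left(p \right)} = -2 - p$ ($l{\left(p \right)} = \left(p + 2\right) \left(-1\right) = \left(2 + p\right) \left(-1\right) = -2 - p$)
$r{\left(V \right)} = - 9 \sqrt{V}$
$\frac{l{\left(Y \right)} + r{\left(-7 + 10 \right)}}{-77 + 124} = \frac{\left(-2 - 9\right) - 9 \sqrt{-7 + 10}}{-77 + 124} = \frac{\left(-2 - 9\right) - 9 \sqrt{3}}{47} = \left(-11 - 9 \sqrt{3}\right) \frac{1}{47} = - \frac{11}{47} - \frac{9 \sqrt{3}}{47}$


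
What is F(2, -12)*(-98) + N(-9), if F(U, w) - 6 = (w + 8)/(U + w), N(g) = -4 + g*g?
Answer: -2751/5 ≈ -550.20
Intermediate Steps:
N(g) = -4 + g²
F(U, w) = 6 + (8 + w)/(U + w) (F(U, w) = 6 + (w + 8)/(U + w) = 6 + (8 + w)/(U + w))
F(2, -12)*(-98) + N(-9) = ((8 + 6*2 + 7*(-12))/(2 - 12))*(-98) + (-4 + (-9)²) = ((8 + 12 - 84)/(-10))*(-98) + (-4 + 81) = -⅒*(-64)*(-98) + 77 = (32/5)*(-98) + 77 = -3136/5 + 77 = -2751/5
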